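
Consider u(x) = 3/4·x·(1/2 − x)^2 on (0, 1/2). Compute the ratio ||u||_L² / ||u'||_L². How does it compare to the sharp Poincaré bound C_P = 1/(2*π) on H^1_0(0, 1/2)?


||u||_L² / ||u'||_L² = sqrt(14)/28 < C_P = 1/(2*π).

u(x) = 3/4·x·(1/2 − x)^2, so u'(x) = 9*x^2/4 - 3*x/2 + 3/16.
u(x) = 3/4·x·(1/2 − x)^2 vanishes at x = 0 and x = 1/2, so u ∈ H^1_0(0, 1/2). Differentiate via the product rule and integrate the resulting polynomials term by term.
  ∫_0^1/2 u² dx = ∫_0^1/2 (9*x^6/16 - 9*x^5/8 + 27*x^4/32 - 9*x^3/32 + 9*x^2/256) dx. Term by term:
    ∫_0^1/2 9*x^6/16 dx = 9/14336;  ∫_0^1/2 -9*x^5/8 dx = -3/1024;  ∫_0^1/2 27*x^4/32 dx = 27/5120;
    ∫_0^1/2 -9*x^3/32 dx = -9/2048;  ∫_0^1/2 9*x^2/256 dx = 3/2048.
  Sum: 9/14336 − 3/1024 + 27/5120 − 9/2048 + 3/2048 = 3/71680.
  ∫_0^1/2 (u')² dx = ∫_0^1/2 (81*x^4/16 - 27*x^3/4 + 99*x^2/32 - 9*x/16 + 9/256) dx. Term by term:
    ∫_0^1/2 81*x^4/16 dx = 81/2560;  ∫_0^1/2 -27*x^3/4 dx = -27/256;  ∫_0^1/2 99*x^2/32 dx = 33/256;
    ∫_0^1/2 -9*x/16 dx = -9/128;  ∫_0^1/2 9/256 dx = 9/512.
  Sum: 81/2560 − 27/256 + 33/256 − 9/128 + 9/512 = 3/1280.
∫_0^1/2 u² dx = 3/71680, so ||u||_L² = sqrt(210)/2240.
∫_0^1/2 (u')² dx = 3/1280, so ||u'||_L² = sqrt(15)/80.
Ratio ||u||_L² / ||u'||_L² = sqrt(14)/28.
Sharp Poincaré constant on H^1_0(0, 1/2) is C_P = L/π = 1/(2*π), achieved by sin(2*π·x).
A polynomial bump cannot attain the sharp Poincaré constant (only the first sine eigenfunction does), so the ratio is strictly less than C_P, consistent with ||u||_L² ≤ C_P ||u'||_L².


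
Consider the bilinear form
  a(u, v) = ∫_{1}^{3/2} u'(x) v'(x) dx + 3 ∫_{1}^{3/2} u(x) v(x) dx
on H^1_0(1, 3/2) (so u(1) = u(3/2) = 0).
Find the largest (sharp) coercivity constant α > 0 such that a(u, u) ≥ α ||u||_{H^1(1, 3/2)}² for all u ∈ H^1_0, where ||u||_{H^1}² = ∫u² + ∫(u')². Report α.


α = 1

Coercivity of a(·,·) on H^1_0(1, 3/2) means a(u, u) ≥ α ||u||_{H^1}² for every u ∈ H^1_0.
The interval has length L = 1/2, and Poincaré/coercivity depend only on L. Here a(u, u) = ∫(u')² + (3)·∫u².
Here c = 3 ≥ 1, so a(u,u) = ∫(u')² + c∫u² ≥ ∫(u')² + ∫u² = ||u||_{H^1}², i.e. α = 1 works. No larger α is possible: a(u,u) ≥ α||u||_{H^1}² means (1−α)∫(u')² ≥ (α−c)∫u², and for the modes u_n = sin(nπ(x−x₀)/L) (x₀ the left endpoint) one has ∫u_n²/∫(u_n')² = (L/(nπ))² → 0, so a(u_n,u_n)/||u_n||_{H^1}² → 1. Hence the optimal constant is α = 1.
Therefore α = 1.


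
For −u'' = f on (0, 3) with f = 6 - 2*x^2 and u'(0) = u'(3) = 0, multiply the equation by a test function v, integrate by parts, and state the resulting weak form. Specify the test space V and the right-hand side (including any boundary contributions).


V = H^1(0, 3) (no boundary constraint on v; u is determined up to an additive constant); weak form: ∫_0^3 u'v' dx = ∫_0^3 (6 - 2*x^2) v dx for all v ∈ V.

Multiply both sides by a test function v and integrate from 0 to 3:
  ∫_0^3 −u''(x) v(x) dx = ∫_0^3 f(x) v(x) dx.
Integrate the LHS by parts once:
  ∫_0^3 −u'' v dx = −[u'(x) v(x)]_0^3 + ∫_0^3 u'(x) v'(x) dx.
Thus ∫_0^3 u'(x) v'(x) dx = ∫_0^3 f(x) v(x) dx + [u'(x) v(x)]_0^3.
Choose V so that boundary terms are either known or forced to vanish.
u has homogeneous Neumann: u'(0) = u'(3) = 0. So [u' v]_0^3 = 0·v(3) − 0·v(0) = 0 for any v; take V = H^1(0, 3).
Weak formulation: find u (satisfying any essential BC) such that ∫_0^3 u'(x) v'(x) dx = ∫_0^3 f v dx for all v ∈ V (homogeneous Neumann, so boundary terms vanish).
Substituting f(x) = 6 - 2*x^2, the right-hand side is ∫_0^3 (6 - 2*x^2) v dx.
Compatibility check (pure Neumann): taking v ≡ 1 ∈ V gives 0 = ∫_0^3 f dx + (0) − (0), i.e. ∫_0^3 f dx must equal u'(0) − u'(3) = 0. Indeed ∫_0^3 (6 - 2*x^2) dx = 0, so the data are compatible. The solution is then unique only up to an additive constant (fix it e.g. by requiring ∫_0^3 u dx = 0).


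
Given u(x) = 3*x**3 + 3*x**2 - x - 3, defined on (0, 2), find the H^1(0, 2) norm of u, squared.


||u||_{H^1}^2 = 130288/105

The H^1 norm (squared) on an interval (0, L) is
  ||u||_{H^1}^2 = ∫_0^L u(x)^2 dx + ∫_0^L u'(x)^2 dx.
Compute u'(x) = 9*x**2 + 6*x - 1.
Then u(x)^2 = 9*x**6 + 18*x**5 + 3*x**4 - 24*x**3 - 17*x**2 + 6*x + 9 and u'(x)^2 = 81*x**4 + 108*x**3 + 18*x**2 - 12*x + 1.
Integrate each monomial from 0 to 2 using ∫_0^2 c·x^n dx = c·2^(n+1)/(n+1):
  ∫_0^2 u(x)^2 dx = ∫_0^2 (9*x^6 + 18*x^5 + 3*x^4 - 24*x^3 - 17*x^2 + 6*x + 9) dx. Term by term:
    ∫_0^2 9*x^6 dx = 1152/7;  ∫_0^2 18*x^5 dx = 192;  ∫_0^2 3*x^4 dx = 96/5;
    ∫_0^2 -24*x^3 dx = -96;  ∫_0^2 -17*x^2 dx = -136/3;  ∫_0^2 6*x dx = 12;
    ∫_0^2 9 dx = 18.
  Sum: 1152/7 + 192 + 96/5 − 96 − 136/3 + 12 + 18 = 27766/105.
  ∫_0^2 u'(x)^2 dx = ∫_0^2 (81*x^4 + 108*x^3 + 18*x^2 - 12*x + 1) dx. Term by term:
    ∫_0^2 81*x^4 dx = 2592/5;  ∫_0^2 108*x^3 dx = 432;  ∫_0^2 18*x^2 dx = 48;
    ∫_0^2 -12*x dx = -24;  ∫_0^2 1 dx = 2.
  Sum: 2592/5 + 432 + 48 − 24 + 2 = 4882/5.
Adding: ||u||_{H^1}^2 = 27766/105 + 4882/5 = 130288/105.


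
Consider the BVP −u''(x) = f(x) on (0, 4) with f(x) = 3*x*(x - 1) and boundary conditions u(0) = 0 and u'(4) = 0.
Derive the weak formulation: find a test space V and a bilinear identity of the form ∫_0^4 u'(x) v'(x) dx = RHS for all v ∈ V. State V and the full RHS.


V = {v ∈ H^1(0, 4) : v(0) = 0} (test functions vanish at x = 0 where u is specified); weak form: ∫_0^4 u'v' dx = ∫_0^4 (3*x*(x - 1)) v dx for all v ∈ V.

Multiply both sides by a test function v and integrate from 0 to 4:
  ∫_0^4 −u''(x) v(x) dx = ∫_0^4 f(x) v(x) dx.
Integrate the LHS by parts once:
  ∫_0^4 −u'' v dx = −[u'(x) v(x)]_0^4 + ∫_0^4 u'(x) v'(x) dx.
Thus ∫_0^4 u'(x) v'(x) dx = ∫_0^4 f(x) v(x) dx + [u'(x) v(x)]_0^4.
Choose V so that boundary terms are either known or forced to vanish.
Mixed BC: u(0) = 0 (Dirichlet) and u'(4) = 0 (Neumann). Define V = {v ∈ H^1(0, 4) : v(0) = 0}. Then [u' v]_0^4 = u'(4)·v(4) − u'(0)·0 = 0.
Weak formulation: find u (satisfying any essential BC) such that ∫_0^4 u'(x) v'(x) dx = ∫_0^4 f v dx for all v ∈ V (Dirichlet at 0 absorbed into V; the Neumann datum at x = 4 is zero, so no boundary term remains).
Substituting f(x) = 3*x*(x - 1), the right-hand side is ∫_0^4 (3*x*(x - 1)) v dx.


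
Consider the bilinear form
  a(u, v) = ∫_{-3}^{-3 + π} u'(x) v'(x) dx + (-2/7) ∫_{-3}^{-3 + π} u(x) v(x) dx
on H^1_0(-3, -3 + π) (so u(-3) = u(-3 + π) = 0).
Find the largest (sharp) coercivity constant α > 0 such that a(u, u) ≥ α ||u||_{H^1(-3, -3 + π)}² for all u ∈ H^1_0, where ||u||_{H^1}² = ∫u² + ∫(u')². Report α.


α = 5/14

Coercivity of a(·,·) on H^1_0(-3, -3 + π) means a(u, u) ≥ α ||u||_{H^1}² for every u ∈ H^1_0.
The interval has length L = π, and Poincaré/coercivity depend only on L. Here a(u, u) = ∫(u')² + (-2/7)·∫u².
Here c = -2/7 < 0 with |c| < (π/L)² = 1, so coercivity still holds. The condition a(u,u) ≥ α||u||_{H^1}² reads (1−α)∫(u')² ≥ (α−c)∫u². Any admissible α is ≤ 1 (rapidly oscillating u have ∫u²/∫(u')² → 0), and α = 1 would force 0 ≥ (1−c)∫u², impossible since c < 1; so 1−α > 0. By the sharp Poincaré inequality on H^1_0 of an interval of length L, ∫(u')² ≥ (π/L)²∫u² with equality for the first sine mode sin(π(x−x₀)/L) (x₀ the left endpoint), so the inequality holds for all u iff (1−α)(π/L)² ≥ α − c, i.e. α ≤ ((π/L)² + c)/((π/L)² + 1) = (1 + c(L/π)²)/(1 + (L/π)²). (Direct route, valid since c ≤ 0: Poincaré gives c∫u² ≥ c(L/π)²∫(u')², so a(u,u) ≥ (1 + c(L/π)²)∫(u')², while ||u||_{H^1}² ≤ (1 + (L/π)²)∫(u')²; dividing yields the same α.) With (π/L)² = 1 and c = -2/7, the largest admissible constant is α = ((π/L)² + c)/((π/L)² + 1).
Simplifying, α = 5/14.


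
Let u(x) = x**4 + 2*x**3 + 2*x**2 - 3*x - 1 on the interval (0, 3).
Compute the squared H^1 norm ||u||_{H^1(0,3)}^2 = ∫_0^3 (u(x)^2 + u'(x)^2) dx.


||u||_{H^1}^2 = 1528491/70

The H^1 norm (squared) on an interval (0, L) is
  ||u||_{H^1}^2 = ∫_0^L u(x)^2 dx + ∫_0^L u'(x)^2 dx.
Compute u'(x) = 4*x**3 + 6*x**2 + 4*x - 3.
Then u(x)^2 = x**8 + 4*x**7 + 8*x**6 + 2*x**5 - 10*x**4 - 16*x**3 + 5*x**2 + 6*x + 1 and u'(x)^2 = 16*x**6 + 48*x**5 + 68*x**4 + 24*x**3 - 20*x**2 - 24*x + 9.
Integrate each monomial from 0 to 3 using ∫_0^3 c·x^n dx = c·3^(n+1)/(n+1):
  ∫_0^3 u(x)^2 dx = ∫_0^3 (x^8 + 4*x^7 + 8*x^6 + 2*x^5 - 10*x^4 - 16*x^3 + 5*x^2 + 6*x + 1) dx. Term by term:
    ∫_0^3 x^8 dx = 2187;  ∫_0^3 4*x^7 dx = 6561/2;  ∫_0^3 8*x^6 dx = 17496/7;
    ∫_0^3 2*x^5 dx = 243;  ∫_0^3 -10*x^4 dx = -486;  ∫_0^3 -16*x^3 dx = -324;
    ∫_0^3 5*x^2 dx = 45;  ∫_0^3 6*x dx = 27;  ∫_0^3 1 dx = 3.
  Sum: 2187 + 6561/2 + 17496/7 + 243 − 486 − 324 + 45 + 27 + 3 = 104649/14.
  ∫_0^3 u'(x)^2 dx = ∫_0^3 (16*x^6 + 48*x^5 + 68*x^4 + 24*x^3 - 20*x^2 - 24*x + 9) dx. Term by term:
    ∫_0^3 16*x^6 dx = 34992/7;  ∫_0^3 48*x^5 dx = 5832;  ∫_0^3 68*x^4 dx = 16524/5;
    ∫_0^3 24*x^3 dx = 486;  ∫_0^3 -20*x^2 dx = -180;  ∫_0^3 -24*x dx = -108;
    ∫_0^3 9 dx = 27.
  Sum: 34992/7 + 5832 + 16524/5 + 486 − 180 − 108 + 27 = 502623/35.
Adding: ||u||_{H^1}^2 = 104649/14 + 502623/35 = 1528491/70.


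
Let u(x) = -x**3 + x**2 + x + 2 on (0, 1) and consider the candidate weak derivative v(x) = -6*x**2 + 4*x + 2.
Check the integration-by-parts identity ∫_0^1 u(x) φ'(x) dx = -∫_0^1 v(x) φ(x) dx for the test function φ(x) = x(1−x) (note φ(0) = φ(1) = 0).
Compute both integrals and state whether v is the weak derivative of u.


LHS = -11/60, RHS = -11/30. No, v is not the weak derivative of u.

u(x) = -x**3 + x**2 + x + 2, classical derivative u'(x) = -3*x**2 + 2*x + 1.
φ(x) = x(1−x), so φ'(x) = 1 - 2*x.
Note φ(0) = φ(1) = 0, so the boundary term u·φ vanishes.
LHS = ∫_0^1 u(x) φ'(x) dx = ∫_0^1 (2*x^4 - 3*x^3 - x^2 - 3*x + 2) dx. Term by term:
  ∫_0^1 2*x^4 dx = 2/5;  ∫_0^1 -3*x^3 dx = -3/4;  ∫_0^1 -x^2 dx = -1/3;
  ∫_0^1 -3*x dx = -3/2;  ∫_0^1 2 dx = 2.
Sum: 2/5 − 3/4 − 1/3 − 3/2 + 2 = -11/60.
So LHS = -11/60.
∫_0^1 v(x) φ(x) dx = ∫_0^1 (6*x^4 - 10*x^3 + 2*x^2 + 2*x) dx. Term by term:
  ∫_0^1 6*x^4 dx = 6/5;  ∫_0^1 -10*x^3 dx = -5/2;  ∫_0^1 2*x^2 dx = 2/3;
  ∫_0^1 2*x dx = 1.
Sum: 6/5 − 5/2 + 2/3 + 1 = 11/30.
So RHS = -∫_0^1 v(x) φ(x) dx = -11/30.
LHS − RHS = 11/60 ≠ 0, so the identity fails.
(For a valid weak derivative the identity must hold for EVERY test function, in particular this one. The failure shows v is NOT the weak derivative of u.)
Correct weak derivative would be u'(x) = -3*x**2 + 2*x + 1.


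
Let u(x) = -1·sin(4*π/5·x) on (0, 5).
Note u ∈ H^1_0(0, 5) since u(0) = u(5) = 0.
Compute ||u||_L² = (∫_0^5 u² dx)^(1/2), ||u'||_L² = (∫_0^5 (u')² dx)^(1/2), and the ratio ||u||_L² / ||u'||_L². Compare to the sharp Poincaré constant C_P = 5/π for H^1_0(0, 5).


||u||_L² / ||u'||_L² = 5/(4*π) < C_P = 5/π.

u(x) = -1·sin(4*π/5·x), so u'(x) = -4*π*cos(4*π*x/5)/5.
Writing u(x) = A·sin(kπx/L) with A = -1 and k = 4, use ∫_0^L sin²(kπx/L) dx = L/2 and ∫_0^L cos²(kπx/L) dx = L/2.
u² = 1·sin²(4*π/5·x) and (u')² = 16*π^2/25·cos²(4*π/5·x), and each of sin², cos² integrates to L/2 = 5/2 over (0, 5).
∫_0^5 u² dx = 5/2, so ||u||_L² = sqrt(10)/2.
∫_0^5 (u')² dx = 8*π^2/5, so ||u'||_L² = 2*sqrt(10)*π/5.
Ratio ||u||_L² / ||u'||_L² = 5/(4*π).
Sharp Poincaré constant on H^1_0(0, 5) is C_P = L/π = 5/π, achieved by sin(π/5·x).
This is the k = 4 harmonic; the ratio L/(kπ) is strictly less than C_P = L/π, consistent with the sharp inequality ||u||_L² ≤ C_P ||u'||_L².


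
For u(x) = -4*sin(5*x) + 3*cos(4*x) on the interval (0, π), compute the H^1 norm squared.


||u||_{H^1(0,π)}^2 = -1360/3 + 569*π/2

u'(x) = -12*sin(4*x) - 20*cos(5*x).
Expand u² and (u')² and integrate term by term on (0, π), using: for integers n ≥ 1, ∫_0^π sin²(nx) dx = ∫_0^π cos²(nx) dx = π/2; for n ≠ n', ∫_0^π sin(nx)sin(n'x) dx = ∫_0^π cos(nx)cos(n'x) dx = 0; and by product-to-sum, ∫_0^π sin(nx)cos(n'x) dx = ½∫_0^π [sin((n+n')x) + sin((n−n')x)] dx, which is 0 when n+n' is even and 2n/(n²−n'²) when n+n' is odd (it need not vanish on (0, π)).
  u² squared terms: (-4)²·∫sin(5x)² dx = 16·π/2 = 8*π;  (3)²·∫cos(4x)² dx = 9·π/2 = 9*π/2.
  u² cross terms: 2·(-4)·(3)·∫sin(5x)·cos(4x) dx = -24·(10/9) = -80/3.
  So ∫_0^π u² dx = 8*π + 9*π/2 − 80/3 = -80/3 + 25*π/2.
  (u')² squared terms: (-20)²·∫cos(5x)² dx = 400·π/2 = 200*π;  (-12)²·∫sin(4x)² dx = 144·π/2 = 72*π.
  (u')² cross terms: 2·(-20)·(-12)·∫cos(5x)·sin(4x) dx = 480·(-8/9) = -1280/3.
  So ∫_0^π (u')² dx = 200*π + 72*π − 1280/3 = -1280/3 + 272*π.
||u||_{H^1}^2 = (-80/3 + 25*π/2) + (-1280/3 + 272*π) = -1360/3 + 569*π/2.


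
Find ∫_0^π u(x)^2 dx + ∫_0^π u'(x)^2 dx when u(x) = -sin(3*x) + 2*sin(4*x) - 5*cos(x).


||u||_{H^1(0,π)}^2 = -64/3 + 64*π

u'(x) = 5*sin(x) - 3*cos(3*x) + 8*cos(4*x).
Expand u² and (u')² and integrate term by term on (0, π), using: for integers n ≥ 1, ∫_0^π sin²(nx) dx = ∫_0^π cos²(nx) dx = π/2; for n ≠ n', ∫_0^π sin(nx)sin(n'x) dx = ∫_0^π cos(nx)cos(n'x) dx = 0; and by product-to-sum, ∫_0^π sin(nx)cos(n'x) dx = ½∫_0^π [sin((n+n')x) + sin((n−n')x)] dx, which is 0 when n+n' is even and 2n/(n²−n'²) when n+n' is odd (it need not vanish on (0, π)).
  u² squared terms: (-1)²·∫sin(3x)² dx = 1·π/2 = π/2;  (-5)²·∫cos(x)² dx = 25·π/2 = 25*π/2;  (2)²·∫sin(4x)² dx = 4·π/2 = 2*π.
  u² cross terms: 2·(-1)·(-5)·∫sin(3x)·cos(x) dx = 10·(0) = 0;  2·(-1)·(2)·∫sin(3x)·sin(4x) dx = -4·(0) = 0;  2·(-5)·(2)·∫cos(x)·sin(4x) dx = -20·(8/15) = -32/3.
  So ∫_0^π u² dx = π/2 + 25*π/2 + 2*π + 0 + 0 − 32/3 = -32/3 + 15*π.
  (u')² squared terms: (-3)²·∫cos(3x)² dx = 9·π/2 = 9*π/2;  (5)²·∫sin(x)² dx = 25·π/2 = 25*π/2;  (8)²·∫cos(4x)² dx = 64·π/2 = 32*π.
  (u')² cross terms: 2·(-3)·(5)·∫cos(3x)·sin(x) dx = -30·(0) = 0;  2·(-3)·(8)·∫cos(3x)·cos(4x) dx = -48·(0) = 0;  2·(5)·(8)·∫sin(x)·cos(4x) dx = 80·(-2/15) = -32/3.
  So ∫_0^π (u')² dx = 9*π/2 + 25*π/2 + 32*π + 0 + 0 − 32/3 = -32/3 + 49*π.
||u||_{H^1}^2 = (-32/3 + 15*π) + (-32/3 + 49*π) = -64/3 + 64*π.


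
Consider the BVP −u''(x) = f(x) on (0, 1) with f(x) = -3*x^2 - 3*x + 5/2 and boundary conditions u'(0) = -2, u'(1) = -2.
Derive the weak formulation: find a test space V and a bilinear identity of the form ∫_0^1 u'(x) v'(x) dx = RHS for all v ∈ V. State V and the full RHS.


V = H^1(0, 1) (v unrestricted at boundary; u is determined up to an additive constant); weak form: ∫_0^1 u'v' dx = ∫_0^1 (-3*x^2 - 3*x + 5/2) v dx − 2·v(1) + 2·v(0) for all v ∈ V.

Multiply both sides by a test function v and integrate from 0 to 1:
  ∫_0^1 −u''(x) v(x) dx = ∫_0^1 f(x) v(x) dx.
Integrate the LHS by parts once:
  ∫_0^1 −u'' v dx = −[u'(x) v(x)]_0^1 + ∫_0^1 u'(x) v'(x) dx.
Thus ∫_0^1 u'(x) v'(x) dx = ∫_0^1 f(x) v(x) dx + [u'(x) v(x)]_0^1.
Choose V so that boundary terms are either known or forced to vanish.
u has inhomogeneous Neumann u'(0) = -2, u'(1) = -2. [u' v]_0^1 = (-2)·v(1) − (-2)·v(0) = − 2·v(1) + 2·v(0). Take V = H^1(0, 1); boundary term becomes part of RHS.
Weak formulation: find u (satisfying any essential BC) such that ∫_0^1 u'(x) v'(x) dx = ∫_0^1 f v dx − 2·v(1) + 2·v(0) for all v ∈ V (Neumann data are natural BCs: they enter the RHS as boundary terms).
Substituting f(x) = -3*x^2 - 3*x + 5/2, the right-hand side is ∫_0^1 (-3*x^2 - 3*x + 5/2) v dx − 2·v(1) + 2·v(0).
Compatibility check (pure Neumann): taking v ≡ 1 ∈ V gives 0 = ∫_0^1 f dx + (-2) − (-2), i.e. ∫_0^1 f dx must equal u'(0) − u'(1) = 0. Indeed ∫_0^1 (-3*x^2 - 3*x + 5/2) dx = 0, so the data are compatible. The solution is then unique only up to an additive constant (fix it e.g. by requiring ∫_0^1 u dx = 0).


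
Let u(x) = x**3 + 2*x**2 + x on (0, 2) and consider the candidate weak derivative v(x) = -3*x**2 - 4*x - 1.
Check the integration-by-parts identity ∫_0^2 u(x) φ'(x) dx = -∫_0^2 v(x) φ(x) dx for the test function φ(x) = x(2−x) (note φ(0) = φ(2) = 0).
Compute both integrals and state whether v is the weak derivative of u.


LHS = -172/15, RHS = 172/15. No, v is not the weak derivative of u.

u(x) = x**3 + 2*x**2 + x, classical derivative u'(x) = 3*x**2 + 4*x + 1.
φ(x) = x(2−x), so φ'(x) = 2 - 2*x.
Note φ(0) = φ(2) = 0, so the boundary term u·φ vanishes.
LHS = ∫_0^2 u(x) φ'(x) dx = ∫_0^2 (-2*x^4 - 2*x^3 + 2*x^2 + 2*x) dx. Term by term:
  ∫_0^2 -2*x^4 dx = -64/5;  ∫_0^2 -2*x^3 dx = -8;  ∫_0^2 2*x^2 dx = 16/3;
  ∫_0^2 2*x dx = 4.
Sum: -64/5 − 8 + 16/3 + 4 = -172/15.
So LHS = -172/15.
∫_0^2 v(x) φ(x) dx = ∫_0^2 (3*x^4 - 2*x^3 - 7*x^2 - 2*x) dx. Term by term:
  ∫_0^2 3*x^4 dx = 96/5;  ∫_0^2 -2*x^3 dx = -8;  ∫_0^2 -7*x^2 dx = -56/3;
  ∫_0^2 -2*x dx = -4.
Sum: 96/5 − 8 − 56/3 − 4 = -172/15.
So RHS = -∫_0^2 v(x) φ(x) dx = 172/15.
LHS − RHS = -344/15 ≠ 0, so the identity fails.
(For a valid weak derivative the identity must hold for EVERY test function, in particular this one. The failure shows v is NOT the weak derivative of u.)
Correct weak derivative would be u'(x) = 3*x**2 + 4*x + 1.


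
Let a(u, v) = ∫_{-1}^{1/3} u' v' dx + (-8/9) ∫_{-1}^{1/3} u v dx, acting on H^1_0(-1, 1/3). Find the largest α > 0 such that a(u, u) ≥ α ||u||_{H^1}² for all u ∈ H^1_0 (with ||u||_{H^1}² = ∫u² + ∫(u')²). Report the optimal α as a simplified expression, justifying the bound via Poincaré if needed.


α = (-128 + 81*π^2)/(9*(16 + 9*π^2))

Coercivity of a(·,·) on H^1_0(-1, 1/3) means a(u, u) ≥ α ||u||_{H^1}² for every u ∈ H^1_0.
The interval has length L = 4/3, and Poincaré/coercivity depend only on L. Here a(u, u) = ∫(u')² + (-8/9)·∫u².
Here c = -8/9 < 0 with |c| < (π/L)² = 9*π^2/16, so coercivity still holds. The condition a(u,u) ≥ α||u||_{H^1}² reads (1−α)∫(u')² ≥ (α−c)∫u². Any admissible α is ≤ 1 (rapidly oscillating u have ∫u²/∫(u')² → 0), and α = 1 would force 0 ≥ (1−c)∫u², impossible since c < 1; so 1−α > 0. By the sharp Poincaré inequality on H^1_0 of an interval of length L, ∫(u')² ≥ (π/L)²∫u² with equality for the first sine mode sin(π(x−x₀)/L) (x₀ the left endpoint), so the inequality holds for all u iff (1−α)(π/L)² ≥ α − c, i.e. α ≤ ((π/L)² + c)/((π/L)² + 1) = (1 + c(L/π)²)/(1 + (L/π)²). (Direct route, valid since c ≤ 0: Poincaré gives c∫u² ≥ c(L/π)²∫(u')², so a(u,u) ≥ (1 + c(L/π)²)∫(u')², while ||u||_{H^1}² ≤ (1 + (L/π)²)∫(u')²; dividing yields the same α.) With (π/L)² = 9*π^2/16 and c = -8/9, the largest admissible constant is α = ((π/L)² + c)/((π/L)² + 1).
Simplifying, α = (-128 + 81*π^2)/(9*(16 + 9*π^2)).


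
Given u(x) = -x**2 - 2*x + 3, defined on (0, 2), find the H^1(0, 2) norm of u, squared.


||u||_{H^1}^2 = 686/15

The H^1 norm (squared) on an interval (0, L) is
  ||u||_{H^1}^2 = ∫_0^L u(x)^2 dx + ∫_0^L u'(x)^2 dx.
Compute u'(x) = -2*x - 2.
Then u(x)^2 = x**4 + 4*x**3 - 2*x**2 - 12*x + 9 and u'(x)^2 = 4*x**2 + 8*x + 4.
Integrate each monomial from 0 to 2 using ∫_0^2 c·x^n dx = c·2^(n+1)/(n+1):
  ∫_0^2 u(x)^2 dx = ∫_0^2 (x^4 + 4*x^3 - 2*x^2 - 12*x + 9) dx. Term by term:
    ∫_0^2 x^4 dx = 32/5;  ∫_0^2 4*x^3 dx = 16;  ∫_0^2 -2*x^2 dx = -16/3;
    ∫_0^2 -12*x dx = -24;  ∫_0^2 9 dx = 18.
  Sum: 32/5 + 16 − 16/3 − 24 + 18 = 166/15.
  ∫_0^2 u'(x)^2 dx = ∫_0^2 (4*x^2 + 8*x + 4) dx. Term by term:
    ∫_0^2 4*x^2 dx = 32/3;  ∫_0^2 8*x dx = 16;  ∫_0^2 4 dx = 8.
  Sum: 32/3 + 16 + 8 = 104/3.
Adding: ||u||_{H^1}^2 = 166/15 + 104/3 = 686/15.


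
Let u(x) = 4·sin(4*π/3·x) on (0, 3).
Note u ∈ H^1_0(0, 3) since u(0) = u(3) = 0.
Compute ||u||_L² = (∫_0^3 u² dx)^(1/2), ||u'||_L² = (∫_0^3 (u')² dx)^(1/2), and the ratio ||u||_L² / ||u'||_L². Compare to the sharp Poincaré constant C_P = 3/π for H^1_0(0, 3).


||u||_L² / ||u'||_L² = 3/(4*π) < C_P = 3/π.

u(x) = 4·sin(4*π/3·x), so u'(x) = 16*π*cos(4*π*x/3)/3.
Writing u(x) = A·sin(kπx/L) with A = 4 and k = 4, use ∫_0^L sin²(kπx/L) dx = L/2 and ∫_0^L cos²(kπx/L) dx = L/2.
u² = 16·sin²(4*π/3·x) and (u')² = 256*π^2/9·cos²(4*π/3·x), and each of sin², cos² integrates to L/2 = 3/2 over (0, 3).
∫_0^3 u² dx = 24, so ||u||_L² = 2*sqrt(6).
∫_0^3 (u')² dx = 128*π^2/3, so ||u'||_L² = 8*sqrt(6)*π/3.
Ratio ||u||_L² / ||u'||_L² = 3/(4*π).
Sharp Poincaré constant on H^1_0(0, 3) is C_P = L/π = 3/π, achieved by sin(π/3·x).
This is the k = 4 harmonic; the ratio L/(kπ) is strictly less than C_P = L/π, consistent with the sharp inequality ||u||_L² ≤ C_P ||u'||_L².


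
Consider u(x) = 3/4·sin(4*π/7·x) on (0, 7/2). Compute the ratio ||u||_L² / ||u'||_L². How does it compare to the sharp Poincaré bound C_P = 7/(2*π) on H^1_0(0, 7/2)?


||u||_L² / ||u'||_L² = 7/(4*π) < C_P = 7/(2*π).

u(x) = 3/4·sin(4*π/7·x), so u'(x) = 3*π*cos(4*π*x/7)/7.
Writing u(x) = A·sin(kπx/L) with A = 3/4 and k = 2, use ∫_0^L sin²(kπx/L) dx = L/2 and ∫_0^L cos²(kπx/L) dx = L/2.
u² = 9/16·sin²(4*π/7·x) and (u')² = 9*π^2/49·cos²(4*π/7·x), and each of sin², cos² integrates to L/2 = 7/4 over (0, 7/2).
∫_0^7/2 u² dx = 63/64, so ||u||_L² = 3*sqrt(7)/8.
∫_0^7/2 (u')² dx = 9*π^2/28, so ||u'||_L² = 3*sqrt(7)*π/14.
Ratio ||u||_L² / ||u'||_L² = 7/(4*π).
Sharp Poincaré constant on H^1_0(0, 7/2) is C_P = L/π = 7/(2*π), achieved by sin(2*π/7·x).
This is the k = 2 harmonic; the ratio L/(kπ) is strictly less than C_P = L/π, consistent with the sharp inequality ||u||_L² ≤ C_P ||u'||_L².


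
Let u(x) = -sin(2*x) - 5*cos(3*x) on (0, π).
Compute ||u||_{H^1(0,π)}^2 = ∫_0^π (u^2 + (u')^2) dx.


||u||_{H^1(0,π)}^2 = -80 + 255*π/2

u'(x) = 15*sin(3*x) - 2*cos(2*x).
Expand u² and (u')² and integrate term by term on (0, π), using: for integers n ≥ 1, ∫_0^π sin²(nx) dx = ∫_0^π cos²(nx) dx = π/2; for n ≠ n', ∫_0^π sin(nx)sin(n'x) dx = ∫_0^π cos(nx)cos(n'x) dx = 0; and by product-to-sum, ∫_0^π sin(nx)cos(n'x) dx = ½∫_0^π [sin((n+n')x) + sin((n−n')x)] dx, which is 0 when n+n' is even and 2n/(n²−n'²) when n+n' is odd (it need not vanish on (0, π)).
  u² squared terms: (-1)²·∫sin(2x)² dx = 1·π/2 = π/2;  (-5)²·∫cos(3x)² dx = 25·π/2 = 25*π/2.
  u² cross terms: 2·(-1)·(-5)·∫sin(2x)·cos(3x) dx = 10·(-4/5) = -8.
  So ∫_0^π u² dx = π/2 + 25*π/2 − 8 = -8 + 13*π.
  (u')² squared terms: (-2)²·∫cos(2x)² dx = 4·π/2 = 2*π;  (15)²·∫sin(3x)² dx = 225·π/2 = 225*π/2.
  (u')² cross terms: 2·(-2)·(15)·∫cos(2x)·sin(3x) dx = -60·(6/5) = -72.
  So ∫_0^π (u')² dx = 2*π + 225*π/2 − 72 = -72 + 229*π/2.
||u||_{H^1}^2 = (-8 + 13*π) + (-72 + 229*π/2) = -80 + 255*π/2.


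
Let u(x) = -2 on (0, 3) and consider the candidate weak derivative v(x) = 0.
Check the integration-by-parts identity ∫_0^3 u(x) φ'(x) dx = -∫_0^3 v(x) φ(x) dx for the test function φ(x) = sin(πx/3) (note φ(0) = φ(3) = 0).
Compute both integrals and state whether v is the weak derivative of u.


LHS = 0, RHS = 0. Yes, v = u' weakly.

u(x) = -2, classical derivative u'(x) = 0.
φ(x) = sin(πx/3), so φ'(x) = π*cos(π*x/3)/3.
Note φ(0) = φ(3) = 0, so the boundary term u·φ vanishes.
LHS = ∫_0^3 u(x) φ'(x) dx = ∫_0^3 (-2*π*cos(π*x/3)/3) dx. Term by term:
  ∫_0^3 -2*π*cos(π*x/3)/3 dx = 0.
So LHS = 0.
∫_0^3 v(x) φ(x) dx = ∫_0^3 (0) dx. Term by term:
  ∫_0^3 0 dx = 0.
So RHS = -∫_0^3 v(x) φ(x) dx = 0.
LHS = RHS, so the identity holds for this test φ.
Moreover u is smooth here and v(x) = u'(x) = 0 pointwise, so the identity holds for every test function. Hence v is the weak derivative of u.


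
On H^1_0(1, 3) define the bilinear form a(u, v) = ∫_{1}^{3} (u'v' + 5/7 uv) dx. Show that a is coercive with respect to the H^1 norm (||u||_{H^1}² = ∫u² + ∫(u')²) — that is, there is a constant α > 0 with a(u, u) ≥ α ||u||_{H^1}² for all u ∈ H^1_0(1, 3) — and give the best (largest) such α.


α = (20/7 + π^2)/(4 + π^2)

Coercivity of a(·,·) on H^1_0(1, 3) means a(u, u) ≥ α ||u||_{H^1}² for every u ∈ H^1_0.
The interval has length L = 2, and Poincaré/coercivity depend only on L. Here a(u, u) = ∫(u')² + (5/7)·∫u².
Here 0 < c = 5/7 < 1. The condition a(u,u) ≥ α||u||_{H^1}² reads (1−α)∫(u')² ≥ (α−c)∫u². Any admissible α is ≤ 1 (rapidly oscillating u have ∫u²/∫(u')² → 0), and α = 1 would force 0 ≥ (1−c)∫u², impossible since c < 1; so 1−α > 0. By the sharp Poincaré inequality on H^1_0 of an interval of length L, ∫(u')² ≥ (π/L)²∫u² with equality for the first sine mode sin(π(x−x₀)/L) (x₀ the left endpoint), so the inequality holds for all u iff (1−α)(π/L)² ≥ α − c, i.e. α ≤ ((π/L)² + c)/((π/L)² + 1) = (1 + c(L/π)²)/(1 + (L/π)²). With (π/L)² = π^2/4 and c = 5/7, the largest admissible constant is α = ((π/L)² + c)/((π/L)² + 1).
Simplifying, α = (20/7 + π^2)/(4 + π^2).


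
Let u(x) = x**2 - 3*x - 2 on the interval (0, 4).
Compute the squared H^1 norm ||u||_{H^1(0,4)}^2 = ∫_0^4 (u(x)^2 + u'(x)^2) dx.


||u||_{H^1}^2 = 324/5

The H^1 norm (squared) on an interval (0, L) is
  ||u||_{H^1}^2 = ∫_0^L u(x)^2 dx + ∫_0^L u'(x)^2 dx.
Compute u'(x) = 2*x - 3.
Then u(x)^2 = x**4 - 6*x**3 + 5*x**2 + 12*x + 4 and u'(x)^2 = 4*x**2 - 12*x + 9.
Integrate each monomial from 0 to 4 using ∫_0^4 c·x^n dx = c·4^(n+1)/(n+1):
  ∫_0^4 u(x)^2 dx = ∫_0^4 (x^4 - 6*x^3 + 5*x^2 + 12*x + 4) dx. Term by term:
    ∫_0^4 x^4 dx = 1024/5;  ∫_0^4 -6*x^3 dx = -384;  ∫_0^4 5*x^2 dx = 320/3;
    ∫_0^4 12*x dx = 96;  ∫_0^4 4 dx = 16.
  Sum: 1024/5 − 384 + 320/3 + 96 + 16 = 592/15.
  ∫_0^4 u'(x)^2 dx = ∫_0^4 (4*x^2 - 12*x + 9) dx. Term by term:
    ∫_0^4 4*x^2 dx = 256/3;  ∫_0^4 -12*x dx = -96;  ∫_0^4 9 dx = 36.
  Sum: 256/3 − 96 + 36 = 76/3.
Adding: ||u||_{H^1}^2 = 592/15 + 76/3 = 324/5.


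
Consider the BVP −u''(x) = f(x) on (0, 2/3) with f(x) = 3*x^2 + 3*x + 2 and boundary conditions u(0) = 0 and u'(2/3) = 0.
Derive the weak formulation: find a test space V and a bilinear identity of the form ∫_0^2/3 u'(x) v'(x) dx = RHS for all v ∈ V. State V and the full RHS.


V = {v ∈ H^1(0, 2/3) : v(0) = 0} (test functions vanish at x = 0 where u is specified); weak form: ∫_0^2/3 u'v' dx = ∫_0^2/3 (3*x^2 + 3*x + 2) v dx for all v ∈ V.

Multiply both sides by a test function v and integrate from 0 to 2/3:
  ∫_0^2/3 −u''(x) v(x) dx = ∫_0^2/3 f(x) v(x) dx.
Integrate the LHS by parts once:
  ∫_0^2/3 −u'' v dx = −[u'(x) v(x)]_0^2/3 + ∫_0^2/3 u'(x) v'(x) dx.
Thus ∫_0^2/3 u'(x) v'(x) dx = ∫_0^2/3 f(x) v(x) dx + [u'(x) v(x)]_0^2/3.
Choose V so that boundary terms are either known or forced to vanish.
Mixed BC: u(0) = 0 (Dirichlet) and u'(2/3) = 0 (Neumann). Define V = {v ∈ H^1(0, 2/3) : v(0) = 0}. Then [u' v]_0^2/3 = u'(2/3)·v(2/3) − u'(0)·0 = 0.
Weak formulation: find u (satisfying any essential BC) such that ∫_0^2/3 u'(x) v'(x) dx = ∫_0^2/3 f v dx for all v ∈ V (Dirichlet at 0 absorbed into V; the Neumann datum at x = 2/3 is zero, so no boundary term remains).
Substituting f(x) = 3*x^2 + 3*x + 2, the right-hand side is ∫_0^2/3 (3*x^2 + 3*x + 2) v dx.


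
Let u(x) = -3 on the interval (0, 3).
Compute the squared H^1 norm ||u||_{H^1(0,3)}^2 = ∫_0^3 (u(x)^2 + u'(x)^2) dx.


||u||_{H^1}^2 = 27

The H^1 norm (squared) on an interval (0, L) is
  ||u||_{H^1}^2 = ∫_0^L u(x)^2 dx + ∫_0^L u'(x)^2 dx.
Compute u'(x) = 0.
Then u(x)^2 = 9 and u'(x)^2 = 0.
Integrate each monomial from 0 to 3 using ∫_0^3 c·x^n dx = c·3^(n+1)/(n+1):
  ∫_0^3 u(x)^2 dx = ∫_0^3 (9) dx. Term by term:
    ∫_0^3 9 dx = 27.
  ∫_0^3 u'(x)^2 dx = ∫_0^3 (0) dx. Term by term:
    ∫_0^3 0 dx = 0.
Adding: ||u||_{H^1}^2 = 27 + 0 = 27.


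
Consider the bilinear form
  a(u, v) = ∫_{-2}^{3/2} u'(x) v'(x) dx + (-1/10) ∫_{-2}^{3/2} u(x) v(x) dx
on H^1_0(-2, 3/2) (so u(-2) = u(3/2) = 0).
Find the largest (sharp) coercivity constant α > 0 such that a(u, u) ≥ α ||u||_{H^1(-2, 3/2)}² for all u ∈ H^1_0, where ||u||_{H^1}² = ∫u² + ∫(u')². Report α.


α = (-49 + 40*π^2)/(10*(4*π^2 + 49))

Coercivity of a(·,·) on H^1_0(-2, 3/2) means a(u, u) ≥ α ||u||_{H^1}² for every u ∈ H^1_0.
The interval has length L = 7/2, and Poincaré/coercivity depend only on L. Here a(u, u) = ∫(u')² + (-1/10)·∫u².
Here c = -1/10 < 0 with |c| < (π/L)² = 4*π^2/49, so coercivity still holds. The condition a(u,u) ≥ α||u||_{H^1}² reads (1−α)∫(u')² ≥ (α−c)∫u². Any admissible α is ≤ 1 (rapidly oscillating u have ∫u²/∫(u')² → 0), and α = 1 would force 0 ≥ (1−c)∫u², impossible since c < 1; so 1−α > 0. By the sharp Poincaré inequality on H^1_0 of an interval of length L, ∫(u')² ≥ (π/L)²∫u² with equality for the first sine mode sin(π(x−x₀)/L) (x₀ the left endpoint), so the inequality holds for all u iff (1−α)(π/L)² ≥ α − c, i.e. α ≤ ((π/L)² + c)/((π/L)² + 1) = (1 + c(L/π)²)/(1 + (L/π)²). (Direct route, valid since c ≤ 0: Poincaré gives c∫u² ≥ c(L/π)²∫(u')², so a(u,u) ≥ (1 + c(L/π)²)∫(u')², while ||u||_{H^1}² ≤ (1 + (L/π)²)∫(u')²; dividing yields the same α.) With (π/L)² = 4*π^2/49 and c = -1/10, the largest admissible constant is α = ((π/L)² + c)/((π/L)² + 1).
Simplifying, α = (-49 + 40*π^2)/(10*(4*π^2 + 49)).


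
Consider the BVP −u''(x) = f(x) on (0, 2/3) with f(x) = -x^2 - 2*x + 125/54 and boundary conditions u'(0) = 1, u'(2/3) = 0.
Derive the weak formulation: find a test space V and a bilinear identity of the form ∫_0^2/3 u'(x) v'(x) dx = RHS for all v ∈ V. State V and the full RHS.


V = H^1(0, 2/3) (v unrestricted at boundary; u is determined up to an additive constant); weak form: ∫_0^2/3 u'v' dx = ∫_0^2/3 (-x^2 - 2*x + 125/54) v dx − v(0) for all v ∈ V.

Multiply both sides by a test function v and integrate from 0 to 2/3:
  ∫_0^2/3 −u''(x) v(x) dx = ∫_0^2/3 f(x) v(x) dx.
Integrate the LHS by parts once:
  ∫_0^2/3 −u'' v dx = −[u'(x) v(x)]_0^2/3 + ∫_0^2/3 u'(x) v'(x) dx.
Thus ∫_0^2/3 u'(x) v'(x) dx = ∫_0^2/3 f(x) v(x) dx + [u'(x) v(x)]_0^2/3.
Choose V so that boundary terms are either known or forced to vanish.
u has inhomogeneous Neumann u'(0) = 1, u'(2/3) = 0. [u' v]_0^2/3 = (0)·v(2/3) − (1)·v(0) = − v(0). Take V = H^1(0, 2/3); boundary term becomes part of RHS.
Weak formulation: find u (satisfying any essential BC) such that ∫_0^2/3 u'(x) v'(x) dx = ∫_0^2/3 f v dx − v(0) for all v ∈ V (Neumann data are natural BCs: they enter the RHS as boundary terms).
Substituting f(x) = -x^2 - 2*x + 125/54, the right-hand side is ∫_0^2/3 (-x^2 - 2*x + 125/54) v dx − v(0).
Compatibility check (pure Neumann): taking v ≡ 1 ∈ V gives 0 = ∫_0^2/3 f dx + (0) − (1), i.e. ∫_0^2/3 f dx must equal u'(0) − u'(2/3) = 1. Indeed ∫_0^2/3 (-x^2 - 2*x + 125/54) dx = 1, so the data are compatible. The solution is then unique only up to an additive constant (fix it e.g. by requiring ∫_0^2/3 u dx = 0).


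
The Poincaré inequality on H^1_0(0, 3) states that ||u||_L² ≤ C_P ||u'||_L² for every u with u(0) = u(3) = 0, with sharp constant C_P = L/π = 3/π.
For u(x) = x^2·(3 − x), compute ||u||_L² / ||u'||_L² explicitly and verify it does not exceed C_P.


||u||_L² / ||u'||_L² = 3*sqrt(14)/14 < C_P = 3/π.

u(x) = x^2·(3 − x), so u'(x) = 3*x*(2 - x).
u(x) = x^2·(3 − x) vanishes at x = 0 and x = 3, so u ∈ H^1_0(0, 3). Differentiate via the product rule and integrate the resulting polynomials term by term.
  ∫_0^3 u² dx = ∫_0^3 (x^6 - 6*x^5 + 9*x^4) dx. Term by term:
    ∫_0^3 x^6 dx = 2187/7;  ∫_0^3 -6*x^5 dx = -729;  ∫_0^3 9*x^4 dx = 2187/5.
  Sum: 2187/7 − 729 + 2187/5 = 729/35.
  ∫_0^3 (u')² dx = ∫_0^3 (9*x^4 - 36*x^3 + 36*x^2) dx. Term by term:
    ∫_0^3 9*x^4 dx = 2187/5;  ∫_0^3 -36*x^3 dx = -729;  ∫_0^3 36*x^2 dx = 324.
  Sum: 2187/5 − 729 + 324 = 162/5.
∫_0^3 u² dx = 729/35, so ||u||_L² = 27*sqrt(35)/35.
∫_0^3 (u')² dx = 162/5, so ||u'||_L² = 9*sqrt(10)/5.
Ratio ||u||_L² / ||u'||_L² = 3*sqrt(14)/14.
Sharp Poincaré constant on H^1_0(0, 3) is C_P = L/π = 3/π, achieved by sin(π/3·x).
A polynomial bump cannot attain the sharp Poincaré constant (only the first sine eigenfunction does), so the ratio is strictly less than C_P, consistent with ||u||_L² ≤ C_P ||u'||_L².


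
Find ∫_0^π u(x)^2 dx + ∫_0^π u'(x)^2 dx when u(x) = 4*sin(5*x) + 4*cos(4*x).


||u||_{H^1(0,π)}^2 = 5440/9 + 344*π

u'(x) = -16*sin(4*x) + 20*cos(5*x).
Expand u² and (u')² and integrate term by term on (0, π), using: for integers n ≥ 1, ∫_0^π sin²(nx) dx = ∫_0^π cos²(nx) dx = π/2; for n ≠ n', ∫_0^π sin(nx)sin(n'x) dx = ∫_0^π cos(nx)cos(n'x) dx = 0; and by product-to-sum, ∫_0^π sin(nx)cos(n'x) dx = ½∫_0^π [sin((n+n')x) + sin((n−n')x)] dx, which is 0 when n+n' is even and 2n/(n²−n'²) when n+n' is odd (it need not vanish on (0, π)).
  u² squared terms: (4)²·∫cos(4x)² dx = 16·π/2 = 8*π;  (4)²·∫sin(5x)² dx = 16·π/2 = 8*π.
  u² cross terms: 2·(4)·(4)·∫cos(4x)·sin(5x) dx = 32·(10/9) = 320/9.
  So ∫_0^π u² dx = 8*π + 8*π + 320/9 = 320/9 + 16*π.
  (u')² squared terms: (-16)²·∫sin(4x)² dx = 256·π/2 = 128*π;  (20)²·∫cos(5x)² dx = 400·π/2 = 200*π.
  (u')² cross terms: 2·(-16)·(20)·∫sin(4x)·cos(5x) dx = -640·(-8/9) = 5120/9.
  So ∫_0^π (u')² dx = 128*π + 200*π + 5120/9 = 5120/9 + 328*π.
||u||_{H^1}^2 = (320/9 + 16*π) + (5120/9 + 328*π) = 5440/9 + 344*π.


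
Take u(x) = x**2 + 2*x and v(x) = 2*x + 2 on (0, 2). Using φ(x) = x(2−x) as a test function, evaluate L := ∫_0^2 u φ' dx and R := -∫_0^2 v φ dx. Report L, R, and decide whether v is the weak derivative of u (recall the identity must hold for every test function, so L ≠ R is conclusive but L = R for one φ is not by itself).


LHS = -16/3, RHS = -16/3. Yes, v = u' weakly.

u(x) = x**2 + 2*x, classical derivative u'(x) = 2*x + 2.
φ(x) = x(2−x), so φ'(x) = 2 - 2*x.
Note φ(0) = φ(2) = 0, so the boundary term u·φ vanishes.
LHS = ∫_0^2 u(x) φ'(x) dx = ∫_0^2 (-2*x^3 - 2*x^2 + 4*x) dx. Term by term:
  ∫_0^2 -2*x^3 dx = -8;  ∫_0^2 -2*x^2 dx = -16/3;  ∫_0^2 4*x dx = 8.
Sum: -8 − 16/3 + 8 = -16/3.
So LHS = -16/3.
∫_0^2 v(x) φ(x) dx = ∫_0^2 (-2*x^3 + 2*x^2 + 4*x) dx. Term by term:
  ∫_0^2 -2*x^3 dx = -8;  ∫_0^2 2*x^2 dx = 16/3;  ∫_0^2 4*x dx = 8.
Sum: -8 + 16/3 + 8 = 16/3.
So RHS = -∫_0^2 v(x) φ(x) dx = -16/3.
LHS = RHS, so the identity holds for this test φ.
Moreover u is smooth here and v(x) = u'(x) = 2*x + 2 pointwise, so the identity holds for every test function. Hence v is the weak derivative of u.


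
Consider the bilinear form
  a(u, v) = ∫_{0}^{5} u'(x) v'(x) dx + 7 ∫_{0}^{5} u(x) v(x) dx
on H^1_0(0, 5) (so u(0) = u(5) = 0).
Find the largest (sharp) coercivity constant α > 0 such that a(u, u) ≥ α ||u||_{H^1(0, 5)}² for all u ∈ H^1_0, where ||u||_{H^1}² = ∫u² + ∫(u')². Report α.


α = 1

Coercivity of a(·,·) on H^1_0(0, 5) means a(u, u) ≥ α ||u||_{H^1}² for every u ∈ H^1_0.
The interval has length L = 5, and Poincaré/coercivity depend only on L. Here a(u, u) = ∫(u')² + (7)·∫u².
Here c = 7 ≥ 1, so a(u,u) = ∫(u')² + c∫u² ≥ ∫(u')² + ∫u² = ||u||_{H^1}², i.e. α = 1 works. No larger α is possible: a(u,u) ≥ α||u||_{H^1}² means (1−α)∫(u')² ≥ (α−c)∫u², and for the modes u_n = sin(nπ(x−x₀)/L) (x₀ the left endpoint) one has ∫u_n²/∫(u_n')² = (L/(nπ))² → 0, so a(u_n,u_n)/||u_n||_{H^1}² → 1. Hence the optimal constant is α = 1.
Therefore α = 1.


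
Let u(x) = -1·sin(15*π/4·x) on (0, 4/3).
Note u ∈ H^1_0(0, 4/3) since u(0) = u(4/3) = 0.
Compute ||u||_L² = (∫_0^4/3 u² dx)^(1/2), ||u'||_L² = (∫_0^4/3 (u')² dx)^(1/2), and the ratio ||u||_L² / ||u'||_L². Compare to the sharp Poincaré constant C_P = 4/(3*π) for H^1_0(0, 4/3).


||u||_L² / ||u'||_L² = 4/(15*π) < C_P = 4/(3*π).

u(x) = -1·sin(15*π/4·x), so u'(x) = -15*π*cos(15*π*x/4)/4.
Writing u(x) = A·sin(kπx/L) with A = -1 and k = 5, use ∫_0^L sin²(kπx/L) dx = L/2 and ∫_0^L cos²(kπx/L) dx = L/2.
u² = 1·sin²(15*π/4·x) and (u')² = 225*π^2/16·cos²(15*π/4·x), and each of sin², cos² integrates to L/2 = 2/3 over (0, 4/3).
∫_0^4/3 u² dx = 2/3, so ||u||_L² = sqrt(6)/3.
∫_0^4/3 (u')² dx = 75*π^2/8, so ||u'||_L² = 5*sqrt(6)*π/4.
Ratio ||u||_L² / ||u'||_L² = 4/(15*π).
Sharp Poincaré constant on H^1_0(0, 4/3) is C_P = L/π = 4/(3*π), achieved by sin(3*π/4·x).
This is the k = 5 harmonic; the ratio L/(kπ) is strictly less than C_P = L/π, consistent with the sharp inequality ||u||_L² ≤ C_P ||u'||_L².


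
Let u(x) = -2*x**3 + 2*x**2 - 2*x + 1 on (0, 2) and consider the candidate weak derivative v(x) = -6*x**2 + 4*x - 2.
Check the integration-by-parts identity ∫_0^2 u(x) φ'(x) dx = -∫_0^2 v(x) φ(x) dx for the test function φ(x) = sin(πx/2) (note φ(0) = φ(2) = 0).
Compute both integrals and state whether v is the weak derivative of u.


LHS = -192/π^3 + 40/π, RHS = -192/π^3 + 40/π. Yes, v = u' weakly.

u(x) = -2*x**3 + 2*x**2 - 2*x + 1, classical derivative u'(x) = -6*x**2 + 4*x - 2.
φ(x) = sin(πx/2), so φ'(x) = π*cos(π*x/2)/2.
Note φ(0) = φ(2) = 0, so the boundary term u·φ vanishes.
LHS = ∫_0^2 u(x) φ'(x) dx = ∫_0^2 (-π*x^3*cos(π*x/2) + π*x^2*cos(π*x/2) - π*x*cos(π*x/2) + π*cos(π*x/2)/2) dx. Term by term:
  ∫_0^2 π*cos(π*x/2)/2 dx = 0;  ∫_0^2 π*x^2*cos(π*x/2) dx = -16/π;  ∫_0^2 -π*x*cos(π*x/2) dx = 8/π;
  ∫_0^2 -π*x^3*cos(π*x/2) dx = -192/π^3 + 48/π.
Sum: 0 − 16/π + 8/π + -192/π^3 + 48/π = -192/π^3 + 40/π.
So LHS = -192/π^3 + 40/π.
∫_0^2 v(x) φ(x) dx = ∫_0^2 (-6*x^2*sin(π*x/2) + 4*x*sin(π*x/2) - 2*sin(π*x/2)) dx. Term by term:
  ∫_0^2 -2*sin(π*x/2) dx = -8/π;  ∫_0^2 -6*x^2*sin(π*x/2) dx = -48/π + 192/π^3;  ∫_0^2 4*x*sin(π*x/2) dx = 16/π.
Sum: -8/π + -48/π + 192/π^3 + 16/π = -40/π + 192/π^3.
So RHS = -∫_0^2 v(x) φ(x) dx = -192/π^3 + 40/π.
LHS = RHS, so the identity holds for this test φ.
Moreover u is smooth here and v(x) = u'(x) = -6*x**2 + 4*x - 2 pointwise, so the identity holds for every test function. Hence v is the weak derivative of u.


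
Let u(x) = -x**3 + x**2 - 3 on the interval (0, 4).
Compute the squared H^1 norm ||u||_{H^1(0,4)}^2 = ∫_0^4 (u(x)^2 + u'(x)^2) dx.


||u||_{H^1}^2 = 18428/7

The H^1 norm (squared) on an interval (0, L) is
  ||u||_{H^1}^2 = ∫_0^L u(x)^2 dx + ∫_0^L u'(x)^2 dx.
Compute u'(x) = -3*x**2 + 2*x.
Then u(x)^2 = x**6 - 2*x**5 + x**4 + 6*x**3 - 6*x**2 + 9 and u'(x)^2 = 9*x**4 - 12*x**3 + 4*x**2.
Integrate each monomial from 0 to 4 using ∫_0^4 c·x^n dx = c·4^(n+1)/(n+1):
  ∫_0^4 u(x)^2 dx = ∫_0^4 (x^6 - 2*x^5 + x^4 + 6*x^3 - 6*x^2 + 9) dx. Term by term:
    ∫_0^4 x^6 dx = 16384/7;  ∫_0^4 -2*x^5 dx = -4096/3;  ∫_0^4 x^4 dx = 1024/5;
    ∫_0^4 6*x^3 dx = 384;  ∫_0^4 -6*x^2 dx = -128;  ∫_0^4 9 dx = 36.
  Sum: 16384/7 − 4096/3 + 1024/5 + 384 − 128 + 36 = 154564/105.
  ∫_0^4 u'(x)^2 dx = ∫_0^4 (9*x^4 - 12*x^3 + 4*x^2) dx. Term by term:
    ∫_0^4 9*x^4 dx = 9216/5;  ∫_0^4 -12*x^3 dx = -768;  ∫_0^4 4*x^2 dx = 256/3.
  Sum: 9216/5 − 768 + 256/3 = 17408/15.
Adding: ||u||_{H^1}^2 = 154564/105 + 17408/15 = 18428/7.


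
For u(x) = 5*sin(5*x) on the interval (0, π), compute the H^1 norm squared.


||u||_{H^1(0,π)}^2 = 325*π

u'(x) = 25*cos(5*x).
Expand u² and (u')² and integrate term by term on (0, π), using: for integers n ≥ 1, ∫_0^π sin²(nx) dx = ∫_0^π cos²(nx) dx = π/2; for n ≠ n', ∫_0^π sin(nx)sin(n'x) dx = ∫_0^π cos(nx)cos(n'x) dx = 0; and by product-to-sum, ∫_0^π sin(nx)cos(n'x) dx = ½∫_0^π [sin((n+n')x) + sin((n−n')x)] dx, which is 0 when n+n' is even and 2n/(n²−n'²) when n+n' is odd (it need not vanish on (0, π)).
  u² squared terms: (5)²·∫sin(5x)² dx = 25·π/2 = 25*π/2.
  So ∫_0^π u² dx = 25*π/2.
  (u')² squared terms: (25)²·∫cos(5x)² dx = 625·π/2 = 625*π/2.
  So ∫_0^π (u')² dx = 625*π/2.
||u||_{H^1}^2 = (25*π/2) + (625*π/2) = 325*π.
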